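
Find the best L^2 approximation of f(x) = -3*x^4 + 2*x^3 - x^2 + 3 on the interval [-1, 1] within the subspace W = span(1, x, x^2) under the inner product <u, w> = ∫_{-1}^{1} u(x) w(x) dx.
g(x) = -25*x^2/7 + 6*x/5 + 114/35

The best approximation g ∈ W is the orthogonal projection of f onto W. Writing g = a_0 + a_1 x + a_2 x^2, the coefficients solve the normal equations G · a = b where
  G_{ij} = <φ_i, φ_j> and b_i = <f, φ_i>, with φ_0 = 1, φ_1 = x, φ_2 = x^2.
G =
  [2, 0, 2/3]
  [0, 2/3, 0]
  [2/3, 0, 2/5],
b = (62/15, 4/5, 26/35).
Solving gives a_0 = 114/35, a_1 = 6/5, a_2 = -25/7, so
  g(x) = -25*x^2/7 + 6*x/5 + 114/35.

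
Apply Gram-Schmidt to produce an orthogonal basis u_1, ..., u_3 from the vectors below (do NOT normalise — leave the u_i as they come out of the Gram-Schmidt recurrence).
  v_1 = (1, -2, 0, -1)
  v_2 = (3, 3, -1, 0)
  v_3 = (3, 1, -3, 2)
Orthogonal basis:
  u_1 = (1, -2, 0, -1)
  u_2 = (7/2, 2, -1, -1/2)
  u_3 = (4/15, -104/105, -76/35, 236/105)

Apply the Gram-Schmidt recurrence
  u_1 = v_1
  u_i = v_i − Σ_{j<i} ((v_i · u_j) / (u_j · u_j)) · u_j.

Step by step this gives:
  u_1 = (1, -2, 0, -1)
  u_2 = (7/2, 2, -1, -1/2)
  u_3 = (4/15, -104/105, -76/35, 236/105)

Orthogonality check:
  u_2 · u_1 = 0 (should be 0)
  u_3 · u_1 = 0 (should be 0)
  u_3 · u_2 = 0 (should be 0)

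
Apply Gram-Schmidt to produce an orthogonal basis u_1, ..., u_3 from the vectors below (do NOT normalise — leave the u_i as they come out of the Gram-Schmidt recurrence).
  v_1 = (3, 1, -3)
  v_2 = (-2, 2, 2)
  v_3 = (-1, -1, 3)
Orthogonal basis:
  u_1 = (3, 1, -3)
  u_2 = (-8/19, 48/19, 8/19)
  u_3 = (1, 0, 1)

Apply the Gram-Schmidt recurrence
  u_1 = v_1
  u_i = v_i − Σ_{j<i} ((v_i · u_j) / (u_j · u_j)) · u_j.

Step by step this gives:
  u_1 = (3, 1, -3)
  u_2 = (-8/19, 48/19, 8/19)
  u_3 = (1, 0, 1)

Orthogonality check:
  u_2 · u_1 = 0 (should be 0)
  u_3 · u_1 = 0 (should be 0)
  u_3 · u_2 = 0 (should be 0)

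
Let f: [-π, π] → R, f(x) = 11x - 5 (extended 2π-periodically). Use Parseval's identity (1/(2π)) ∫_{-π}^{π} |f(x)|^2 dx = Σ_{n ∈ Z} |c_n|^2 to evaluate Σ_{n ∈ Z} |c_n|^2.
Σ |c_n|^2 = 121π^2/3 + 25

Expand and integrate term by term over [-π, π]:
  ∫ (11x)^2 dx = 121·(2π^3/3); ∫ 2·11·(-5)·x dx = 0 (odd integrand); ∫ (-5)^2 dx = 25·2π.
So (1/(2π)) ∫_{-π}^{π} (11x - 5)^2 dx = 121π^2/3 + 25 = 121π^2/3 + 25.
Parseval ⇒ Σ |c_n|^2 = 121π^2/3 + 25.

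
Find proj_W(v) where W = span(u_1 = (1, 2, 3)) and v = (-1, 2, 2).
proj_W(v) = (9/14, 9/7, 27/14)

Set up U = [u_1 | ... | u_1] ∈ R^(3×1). The projector onto W = col(U) is P = U (U^T U)^(-1) U^T.
Compute U^T U =
  [14],
and U^T v = (9).
Solve U^T U · c = U^T v for the coefficients: c = (9/14). The projection is proj_W(v) = U c.
Check: (v - proj_W(v)) · u_1 = 0  (should be 0).
Result: proj_W(v) = (9/14, 9/7, 27/14).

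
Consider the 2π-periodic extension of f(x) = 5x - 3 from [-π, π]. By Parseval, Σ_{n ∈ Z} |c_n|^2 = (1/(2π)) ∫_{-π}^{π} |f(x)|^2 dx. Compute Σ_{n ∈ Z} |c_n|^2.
Σ |c_n|^2 = 25π^2/3 + 9

Expand and integrate term by term over [-π, π]:
  ∫ (5x)^2 dx = 25·(2π^3/3); ∫ 2·5·(-3)·x dx = 0 (odd integrand); ∫ (-3)^2 dx = 9·2π.
So (1/(2π)) ∫_{-π}^{π} (5x - 3)^2 dx = 25π^2/3 + 9 = 25π^2/3 + 9.
Parseval ⇒ Σ |c_n|^2 = 25π^2/3 + 9.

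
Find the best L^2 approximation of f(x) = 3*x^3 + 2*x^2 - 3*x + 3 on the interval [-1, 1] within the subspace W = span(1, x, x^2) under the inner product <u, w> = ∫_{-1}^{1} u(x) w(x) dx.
g(x) = 2*x^2 - 6*x/5 + 3

The best approximation g ∈ W is the orthogonal projection of f onto W. Writing g = a_0 + a_1 x + a_2 x^2, the coefficients solve the normal equations G · a = b where
  G_{ij} = <φ_i, φ_j> and b_i = <f, φ_i>, with φ_0 = 1, φ_1 = x, φ_2 = x^2.
G =
  [2, 0, 2/3]
  [0, 2/3, 0]
  [2/3, 0, 2/5],
b = (22/3, -4/5, 14/5).
Solving gives a_0 = 3, a_1 = -6/5, a_2 = 2, so
  g(x) = 2*x^2 - 6*x/5 + 3.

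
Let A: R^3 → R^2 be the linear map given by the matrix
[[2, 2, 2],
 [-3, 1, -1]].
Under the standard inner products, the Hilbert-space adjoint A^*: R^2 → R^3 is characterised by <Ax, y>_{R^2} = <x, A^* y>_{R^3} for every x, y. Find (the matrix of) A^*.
A^* = A^T =
[[2, -3],
 [2, 1],
 [2, -1]]

For real matrices with standard dot products, the defining identity <Ax, y> = <x, A^* y> gives (Ax)^T y = x^T (A^*) y, i.e. x^T A^T y = x^T (A^*) y. Since this holds for all x, y, we must have A^* = A^T. Therefore
A^* =
[[2, -3],
 [2, 1],
 [2, -1]].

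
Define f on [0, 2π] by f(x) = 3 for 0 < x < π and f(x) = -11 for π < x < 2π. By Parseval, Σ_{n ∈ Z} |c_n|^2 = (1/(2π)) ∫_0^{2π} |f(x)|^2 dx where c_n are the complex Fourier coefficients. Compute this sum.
Σ |c_n|^2 = 65

Parseval equates the L^2 energy of f (normalised by 1/(2π)) with the ℓ^2 sum of its Fourier coefficients: (1/(2π)) ∫_0^{2π} |f|^2 = Σ |c_n|^2.
Compute the left side: (1/(2π)) [∫_0^π 3^2 dx + ∫_π^{2π} (-11)^2 dx] = (1/(2π)) · (9π + 121π) = (9 + 121)/2 = 65.
So Σ_{n ∈ Z} |c_n|^2 = 65.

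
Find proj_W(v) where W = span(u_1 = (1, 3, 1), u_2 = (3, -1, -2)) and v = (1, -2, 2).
proj_W(v) = (-1/6, -5/6, -1/3)

Set up U = [u_1 | ... | u_2] ∈ R^(3×2). The projector onto W = col(U) is P = U (U^T U)^(-1) U^T.
Compute U^T U =
  [11, -2]
  [-2, 14],
and U^T v = (-3, 1).
Solve U^T U · c = U^T v for the coefficients: c = (-4/15, 1/30). The projection is proj_W(v) = U c.
Check: (v - proj_W(v)) · u_1 = 0  (should be 0).
Check: (v - proj_W(v)) · u_2 = 0  (should be 0).
Result: proj_W(v) = (-1/6, -5/6, -1/3).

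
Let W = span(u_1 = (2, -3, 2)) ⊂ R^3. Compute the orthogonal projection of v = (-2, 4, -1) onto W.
proj_W(v) = (-36/17, 54/17, -36/17)

Set up U = [u_1 | ... | u_1] ∈ R^(3×1). The projector onto W = col(U) is P = U (U^T U)^(-1) U^T.
Compute U^T U =
  [17],
and U^T v = (-18).
Solve U^T U · c = U^T v for the coefficients: c = (-18/17). The projection is proj_W(v) = U c.
Check: (v - proj_W(v)) · u_1 = 0  (should be 0).
Result: proj_W(v) = (-36/17, 54/17, -36/17).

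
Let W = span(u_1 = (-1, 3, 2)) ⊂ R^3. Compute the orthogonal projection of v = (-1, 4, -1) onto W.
proj_W(v) = (-11/14, 33/14, 11/7)

Set up U = [u_1 | ... | u_1] ∈ R^(3×1). The projector onto W = col(U) is P = U (U^T U)^(-1) U^T.
Compute U^T U =
  [14],
and U^T v = (11).
Solve U^T U · c = U^T v for the coefficients: c = (11/14). The projection is proj_W(v) = U c.
Check: (v - proj_W(v)) · u_1 = 0  (should be 0).
Result: proj_W(v) = (-11/14, 33/14, 11/7).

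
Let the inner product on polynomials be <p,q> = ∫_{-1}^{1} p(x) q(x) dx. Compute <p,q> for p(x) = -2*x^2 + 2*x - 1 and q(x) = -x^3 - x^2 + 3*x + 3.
<p,q> = -16/3

Expand the product: p(x)·q(x) = 2*x^5 - 7*x^3 + x^2 + 3*x - 3.
∫_{-1}^{1} of each monomial x^k gives [2/(k+1) if k even, 0 if k odd]. Integrating term-by-term (or equivalently evaluating the antiderivative F(x) = x^6/3 - 7*x^4/4 + x^3/3 + 3*x^2/2 - 3*x at the endpoints):
  F(1) − F(−1) = -31/12 − (11/4) = -16/3.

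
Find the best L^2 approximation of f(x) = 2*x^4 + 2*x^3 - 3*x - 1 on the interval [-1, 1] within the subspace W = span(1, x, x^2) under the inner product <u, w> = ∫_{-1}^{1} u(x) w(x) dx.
g(x) = 12*x^2/7 - 9*x/5 - 41/35

The best approximation g ∈ W is the orthogonal projection of f onto W. Writing g = a_0 + a_1 x + a_2 x^2, the coefficients solve the normal equations G · a = b where
  G_{ij} = <φ_i, φ_j> and b_i = <f, φ_i>, with φ_0 = 1, φ_1 = x, φ_2 = x^2.
G =
  [2, 0, 2/3]
  [0, 2/3, 0]
  [2/3, 0, 2/5],
b = (-6/5, -6/5, -2/21).
Solving gives a_0 = -41/35, a_1 = -9/5, a_2 = 12/7, so
  g(x) = 12*x^2/7 - 9*x/5 - 41/35.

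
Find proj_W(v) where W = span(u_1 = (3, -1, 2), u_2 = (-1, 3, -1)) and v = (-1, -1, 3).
proj_W(v) = (5/9, -59/45, 23/45)

Set up U = [u_1 | ... | u_2] ∈ R^(3×2). The projector onto W = col(U) is P = U (U^T U)^(-1) U^T.
Compute U^T U =
  [14, -8]
  [-8, 11],
and U^T v = (4, -5).
Solve U^T U · c = U^T v for the coefficients: c = (2/45, -19/45). The projection is proj_W(v) = U c.
Check: (v - proj_W(v)) · u_1 = 0  (should be 0).
Check: (v - proj_W(v)) · u_2 = 0  (should be 0).
Result: proj_W(v) = (5/9, -59/45, 23/45).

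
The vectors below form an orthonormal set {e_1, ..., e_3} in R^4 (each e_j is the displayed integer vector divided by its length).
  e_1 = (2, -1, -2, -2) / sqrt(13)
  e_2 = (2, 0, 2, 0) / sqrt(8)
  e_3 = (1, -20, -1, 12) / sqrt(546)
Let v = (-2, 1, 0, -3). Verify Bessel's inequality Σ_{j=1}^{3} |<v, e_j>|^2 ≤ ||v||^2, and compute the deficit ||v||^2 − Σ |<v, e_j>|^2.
Σ |<v, e_j>|^2 = 173/21; ||v||^2 = 14; deficit = 121/21

Write each e_j = u_j / sqrt(<u_j, u_j>) where u_j is the displayed integer vector. Then <v, e_j> = <v, u_j> / sqrt(<u_j, u_j>), so |<v, e_j>|^2 = <v, u_j>^2 / <u_j, u_j>.
Coefficients: <v, e_1> = 1/sqrt(13), <v, e_2> = -4/sqrt(8), <v, e_3> = -58/sqrt(546).
Square and sum: Σ |<v, e_j>|^2 = 173/21.
Compute ||v||^2 = v·v = 14.
Deficit = 14 − 173/21 = 121/21 ≥ 0, confirming Bessel's inequality. (The deficit equals ||v − Σ <v,e_j> e_j||^2, the squared distance from v to span{e_j}.)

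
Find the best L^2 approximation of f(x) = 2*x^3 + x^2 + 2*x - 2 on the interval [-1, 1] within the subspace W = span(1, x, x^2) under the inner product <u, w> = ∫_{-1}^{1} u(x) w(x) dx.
g(x) = x^2 + 16*x/5 - 2

The best approximation g ∈ W is the orthogonal projection of f onto W. Writing g = a_0 + a_1 x + a_2 x^2, the coefficients solve the normal equations G · a = b where
  G_{ij} = <φ_i, φ_j> and b_i = <f, φ_i>, with φ_0 = 1, φ_1 = x, φ_2 = x^2.
G =
  [2, 0, 2/3]
  [0, 2/3, 0]
  [2/3, 0, 2/5],
b = (-10/3, 32/15, -14/15).
Solving gives a_0 = -2, a_1 = 16/5, a_2 = 1, so
  g(x) = x^2 + 16*x/5 - 2.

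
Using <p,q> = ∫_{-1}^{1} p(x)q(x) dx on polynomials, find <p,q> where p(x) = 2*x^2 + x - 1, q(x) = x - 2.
<p,q> = 2

Expand the product: p(x)·q(x) = 2*x^3 - 3*x^2 - 3*x + 2.
∫_{-1}^{1} of each monomial x^k gives [2/(k+1) if k even, 0 if k odd]. Integrating term-by-term (or equivalently evaluating the antiderivative F(x) = x^4/2 - x^3 - 3*x^2/2 + 2*x at the endpoints):
  F(1) − F(−1) = 0 − (-2) = 2.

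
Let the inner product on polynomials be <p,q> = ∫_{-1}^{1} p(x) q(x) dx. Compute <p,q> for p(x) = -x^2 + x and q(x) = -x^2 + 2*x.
<p,q> = 26/15

Expand the product: p(x)·q(x) = x^4 - 3*x^3 + 2*x^2.
∫_{-1}^{1} of each monomial x^k gives [2/(k+1) if k even, 0 if k odd]. Integrating term-by-term (or equivalently evaluating the antiderivative F(x) = x^5/5 - 3*x^4/4 + 2*x^3/3 at the endpoints):
  F(1) − F(−1) = 7/60 − (-97/60) = 26/15.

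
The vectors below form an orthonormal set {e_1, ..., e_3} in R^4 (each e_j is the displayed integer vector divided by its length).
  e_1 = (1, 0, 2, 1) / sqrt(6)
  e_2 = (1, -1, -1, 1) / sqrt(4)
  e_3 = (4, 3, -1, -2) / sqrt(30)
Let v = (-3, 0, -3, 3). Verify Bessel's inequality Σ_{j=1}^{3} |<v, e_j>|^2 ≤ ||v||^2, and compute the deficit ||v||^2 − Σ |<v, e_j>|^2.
Σ |<v, e_j>|^2 = 63/4; ||v||^2 = 27; deficit = 45/4

Write each e_j = u_j / sqrt(<u_j, u_j>) where u_j is the displayed integer vector. Then <v, e_j> = <v, u_j> / sqrt(<u_j, u_j>), so |<v, e_j>|^2 = <v, u_j>^2 / <u_j, u_j>.
Coefficients: <v, e_1> = -6/sqrt(6), <v, e_2> = 3/sqrt(4), <v, e_3> = -15/sqrt(30).
Square and sum: Σ |<v, e_j>|^2 = 63/4.
Compute ||v||^2 = v·v = 27.
Deficit = 27 − 63/4 = 45/4 ≥ 0, confirming Bessel's inequality. (The deficit equals ||v − Σ <v,e_j> e_j||^2, the squared distance from v to span{e_j}.)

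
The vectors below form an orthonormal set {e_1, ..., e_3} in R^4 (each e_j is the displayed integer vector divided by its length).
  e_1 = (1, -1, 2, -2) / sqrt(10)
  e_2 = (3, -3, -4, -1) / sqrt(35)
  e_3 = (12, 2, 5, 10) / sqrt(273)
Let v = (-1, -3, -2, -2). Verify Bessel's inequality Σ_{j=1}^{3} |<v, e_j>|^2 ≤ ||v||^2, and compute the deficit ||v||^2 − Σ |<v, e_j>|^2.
Σ |<v, e_j>|^2 = 210/13; ||v||^2 = 18; deficit = 24/13

Write each e_j = u_j / sqrt(<u_j, u_j>) where u_j is the displayed integer vector. Then <v, e_j> = <v, u_j> / sqrt(<u_j, u_j>), so |<v, e_j>|^2 = <v, u_j>^2 / <u_j, u_j>.
Coefficients: <v, e_1> = 2/sqrt(10), <v, e_2> = 16/sqrt(35), <v, e_3> = -48/sqrt(273).
Square and sum: Σ |<v, e_j>|^2 = 210/13.
Compute ||v||^2 = v·v = 18.
Deficit = 18 − 210/13 = 24/13 ≥ 0, confirming Bessel's inequality. (The deficit equals ||v − Σ <v,e_j> e_j||^2, the squared distance from v to span{e_j}.)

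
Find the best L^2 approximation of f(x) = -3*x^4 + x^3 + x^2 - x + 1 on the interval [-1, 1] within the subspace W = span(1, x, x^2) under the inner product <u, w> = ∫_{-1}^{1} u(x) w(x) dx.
g(x) = -11*x^2/7 - 2*x/5 + 44/35

The best approximation g ∈ W is the orthogonal projection of f onto W. Writing g = a_0 + a_1 x + a_2 x^2, the coefficients solve the normal equations G · a = b where
  G_{ij} = <φ_i, φ_j> and b_i = <f, φ_i>, with φ_0 = 1, φ_1 = x, φ_2 = x^2.
G =
  [2, 0, 2/3]
  [0, 2/3, 0]
  [2/3, 0, 2/5],
b = (22/15, -4/15, 22/105).
Solving gives a_0 = 44/35, a_1 = -2/5, a_2 = -11/7, so
  g(x) = -11*x^2/7 - 2*x/5 + 44/35.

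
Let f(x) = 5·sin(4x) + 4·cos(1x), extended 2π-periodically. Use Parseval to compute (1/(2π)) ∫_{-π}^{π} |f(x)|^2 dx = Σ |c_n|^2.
Σ |c_n|^2 = 41/2

Expand |f|^2 and use orthogonality of {sin(nx), cos(mx)} on [-π, π]:
  ∫_{-π}^{π} sin(nx)^2 dx = π, ∫ cos(mx)^2 dx = π, and cross terms integrate to 0.
So ∫_{-π}^{π} f(x)^2 dx = 5^2 · π + 4^2 · π = (25 + 16)π.
Divide by 2π: (25 + 16)/2 = 41/2.
By Parseval, this equals Σ |c_n|^2.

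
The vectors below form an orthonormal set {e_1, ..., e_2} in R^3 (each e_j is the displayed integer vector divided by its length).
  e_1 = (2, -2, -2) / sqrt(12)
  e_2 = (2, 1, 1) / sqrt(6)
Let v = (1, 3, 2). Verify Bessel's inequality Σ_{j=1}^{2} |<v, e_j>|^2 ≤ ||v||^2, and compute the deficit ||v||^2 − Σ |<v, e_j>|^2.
Σ |<v, e_j>|^2 = 27/2; ||v||^2 = 14; deficit = 1/2

Write each e_j = u_j / sqrt(<u_j, u_j>) where u_j is the displayed integer vector. Then <v, e_j> = <v, u_j> / sqrt(<u_j, u_j>), so |<v, e_j>|^2 = <v, u_j>^2 / <u_j, u_j>.
Coefficients: <v, e_1> = -8/sqrt(12), <v, e_2> = 7/sqrt(6).
Square and sum: Σ |<v, e_j>|^2 = 27/2.
Compute ||v||^2 = v·v = 14.
Deficit = 14 − 27/2 = 1/2 ≥ 0, confirming Bessel's inequality. (The deficit equals ||v − Σ <v,e_j> e_j||^2, the squared distance from v to span{e_j}.)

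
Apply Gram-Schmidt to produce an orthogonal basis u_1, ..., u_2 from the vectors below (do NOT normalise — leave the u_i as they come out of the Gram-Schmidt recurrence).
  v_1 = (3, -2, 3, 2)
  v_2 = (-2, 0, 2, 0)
Orthogonal basis:
  u_1 = (3, -2, 3, 2)
  u_2 = (-2, 0, 2, 0)

Apply the Gram-Schmidt recurrence
  u_1 = v_1
  u_i = v_i − Σ_{j<i} ((v_i · u_j) / (u_j · u_j)) · u_j.

Step by step this gives:
  u_1 = (3, -2, 3, 2)
  u_2 = (-2, 0, 2, 0)

Orthogonality check:
  u_2 · u_1 = 0 (should be 0)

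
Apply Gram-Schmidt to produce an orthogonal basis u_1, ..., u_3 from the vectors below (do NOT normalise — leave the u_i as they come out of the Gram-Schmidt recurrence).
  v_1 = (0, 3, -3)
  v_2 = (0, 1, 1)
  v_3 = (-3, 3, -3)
Orthogonal basis:
  u_1 = (0, 3, -3)
  u_2 = (0, 1, 1)
  u_3 = (-3, 0, 0)

Apply the Gram-Schmidt recurrence
  u_1 = v_1
  u_i = v_i − Σ_{j<i} ((v_i · u_j) / (u_j · u_j)) · u_j.

Step by step this gives:
  u_1 = (0, 3, -3)
  u_2 = (0, 1, 1)
  u_3 = (-3, 0, 0)

Orthogonality check:
  u_2 · u_1 = 0 (should be 0)
  u_3 · u_1 = 0 (should be 0)
  u_3 · u_2 = 0 (should be 0)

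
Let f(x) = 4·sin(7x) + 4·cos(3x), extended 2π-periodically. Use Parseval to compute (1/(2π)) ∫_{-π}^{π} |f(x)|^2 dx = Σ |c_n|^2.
Σ |c_n|^2 = 16

Expand |f|^2 and use orthogonality of {sin(nx), cos(mx)} on [-π, π]:
  ∫_{-π}^{π} sin(nx)^2 dx = π, ∫ cos(mx)^2 dx = π, and cross terms integrate to 0.
So ∫_{-π}^{π} f(x)^2 dx = 4^2 · π + 4^2 · π = (16 + 16)π.
Divide by 2π: (16 + 16)/2 = 16.
By Parseval, this equals Σ |c_n|^2.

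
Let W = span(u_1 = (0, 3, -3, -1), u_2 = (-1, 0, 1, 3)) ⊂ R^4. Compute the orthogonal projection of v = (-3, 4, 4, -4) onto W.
proj_W(v) = (71/173, 42/173, -113/173, -227/173)

Set up U = [u_1 | ... | u_2] ∈ R^(4×2). The projector onto W = col(U) is P = U (U^T U)^(-1) U^T.
Compute U^T U =
  [19, -6]
  [-6, 11],
and U^T v = (4, -5).
Solve U^T U · c = U^T v for the coefficients: c = (14/173, -71/173). The projection is proj_W(v) = U c.
Check: (v - proj_W(v)) · u_1 = 0  (should be 0).
Check: (v - proj_W(v)) · u_2 = 0  (should be 0).
Result: proj_W(v) = (71/173, 42/173, -113/173, -227/173).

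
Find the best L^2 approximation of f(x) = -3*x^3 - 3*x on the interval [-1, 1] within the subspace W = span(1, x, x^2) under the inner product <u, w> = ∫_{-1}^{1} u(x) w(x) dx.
g(x) = -24*x/5

The best approximation g ∈ W is the orthogonal projection of f onto W. Writing g = a_0 + a_1 x + a_2 x^2, the coefficients solve the normal equations G · a = b where
  G_{ij} = <φ_i, φ_j> and b_i = <f, φ_i>, with φ_0 = 1, φ_1 = x, φ_2 = x^2.
G =
  [2, 0, 2/3]
  [0, 2/3, 0]
  [2/3, 0, 2/5],
b = (0, -16/5, 0).
Solving gives a_0 = 0, a_1 = -24/5, a_2 = 0, so
  g(x) = -24*x/5.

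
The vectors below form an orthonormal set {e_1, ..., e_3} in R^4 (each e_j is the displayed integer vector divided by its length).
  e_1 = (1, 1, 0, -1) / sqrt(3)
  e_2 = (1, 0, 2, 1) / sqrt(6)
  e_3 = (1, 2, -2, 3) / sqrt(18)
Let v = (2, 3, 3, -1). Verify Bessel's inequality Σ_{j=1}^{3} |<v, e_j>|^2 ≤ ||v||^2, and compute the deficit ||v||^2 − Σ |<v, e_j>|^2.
Σ |<v, e_j>|^2 = 182/9; ||v||^2 = 23; deficit = 25/9

Write each e_j = u_j / sqrt(<u_j, u_j>) where u_j is the displayed integer vector. Then <v, e_j> = <v, u_j> / sqrt(<u_j, u_j>), so |<v, e_j>|^2 = <v, u_j>^2 / <u_j, u_j>.
Coefficients: <v, e_1> = 6/sqrt(3), <v, e_2> = 7/sqrt(6), <v, e_3> = -1/sqrt(18).
Square and sum: Σ |<v, e_j>|^2 = 182/9.
Compute ||v||^2 = v·v = 23.
Deficit = 23 − 182/9 = 25/9 ≥ 0, confirming Bessel's inequality. (The deficit equals ||v − Σ <v,e_j> e_j||^2, the squared distance from v to span{e_j}.)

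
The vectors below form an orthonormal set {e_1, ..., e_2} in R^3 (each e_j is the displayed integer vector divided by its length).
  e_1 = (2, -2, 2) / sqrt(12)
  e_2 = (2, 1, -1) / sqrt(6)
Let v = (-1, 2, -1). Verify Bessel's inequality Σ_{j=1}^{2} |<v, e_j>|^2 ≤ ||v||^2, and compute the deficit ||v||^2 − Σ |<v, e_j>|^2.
Σ |<v, e_j>|^2 = 11/2; ||v||^2 = 6; deficit = 1/2

Write each e_j = u_j / sqrt(<u_j, u_j>) where u_j is the displayed integer vector. Then <v, e_j> = <v, u_j> / sqrt(<u_j, u_j>), so |<v, e_j>|^2 = <v, u_j>^2 / <u_j, u_j>.
Coefficients: <v, e_1> = -8/sqrt(12), <v, e_2> = 1/sqrt(6).
Square and sum: Σ |<v, e_j>|^2 = 11/2.
Compute ||v||^2 = v·v = 6.
Deficit = 6 − 11/2 = 1/2 ≥ 0, confirming Bessel's inequality. (The deficit equals ||v − Σ <v,e_j> e_j||^2, the squared distance from v to span{e_j}.)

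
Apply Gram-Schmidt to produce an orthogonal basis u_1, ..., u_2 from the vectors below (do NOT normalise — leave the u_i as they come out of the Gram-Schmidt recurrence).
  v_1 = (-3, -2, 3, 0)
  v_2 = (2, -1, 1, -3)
Orthogonal basis:
  u_1 = (-3, -2, 3, 0)
  u_2 = (41/22, -12/11, 25/22, -3)

Apply the Gram-Schmidt recurrence
  u_1 = v_1
  u_i = v_i − Σ_{j<i} ((v_i · u_j) / (u_j · u_j)) · u_j.

Step by step this gives:
  u_1 = (-3, -2, 3, 0)
  u_2 = (41/22, -12/11, 25/22, -3)

Orthogonality check:
  u_2 · u_1 = 0 (should be 0)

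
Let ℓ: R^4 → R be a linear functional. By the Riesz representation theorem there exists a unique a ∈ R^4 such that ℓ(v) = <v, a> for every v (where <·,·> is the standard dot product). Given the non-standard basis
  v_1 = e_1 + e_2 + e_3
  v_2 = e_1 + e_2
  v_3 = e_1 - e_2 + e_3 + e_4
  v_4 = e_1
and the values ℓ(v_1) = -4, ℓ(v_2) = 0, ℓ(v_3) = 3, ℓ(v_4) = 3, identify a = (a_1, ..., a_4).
a = (3, -3, -4, 1)

Write a = (a_1, ..., a_4) in the standard basis. For each basis vector v_i, ℓ(v_i) = <v_i, a> is a linear equation in the a_j's. Collect the n equations into a matrix system V a = ℓ, where row i of V is v_i (expressed in the standard basis). Since V is invertible (lower-triangular with 1s on the diagonal, up to permutation), solve by back-substitution:
  V =
[[1, 1, 1, 0],
 [1, 1, 0, 0],
 [1, -1, 1, 1],
 [1, 0, 0, 0]]
  V a = (-4, 0, 3, 3)
Solving gives a = (3, -3, -4, 1).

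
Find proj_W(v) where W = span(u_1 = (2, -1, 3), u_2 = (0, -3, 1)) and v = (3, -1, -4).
proj_W(v) = (-11/13, -1/26, -29/26)

Set up U = [u_1 | ... | u_2] ∈ R^(3×2). The projector onto W = col(U) is P = U (U^T U)^(-1) U^T.
Compute U^T U =
  [14, 6]
  [6, 10],
and U^T v = (-5, -1).
Solve U^T U · c = U^T v for the coefficients: c = (-11/26, 2/13). The projection is proj_W(v) = U c.
Check: (v - proj_W(v)) · u_1 = 0  (should be 0).
Check: (v - proj_W(v)) · u_2 = 0  (should be 0).
Result: proj_W(v) = (-11/13, -1/26, -29/26).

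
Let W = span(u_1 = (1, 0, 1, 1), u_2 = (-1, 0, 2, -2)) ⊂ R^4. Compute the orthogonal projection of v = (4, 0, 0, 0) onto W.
proj_W(v) = (20/13, 0, 8/13, 24/13)

Set up U = [u_1 | ... | u_2] ∈ R^(4×2). The projector onto W = col(U) is P = U (U^T U)^(-1) U^T.
Compute U^T U =
  [3, -1]
  [-1, 9],
and U^T v = (4, -4).
Solve U^T U · c = U^T v for the coefficients: c = (16/13, -4/13). The projection is proj_W(v) = U c.
Check: (v - proj_W(v)) · u_1 = 0  (should be 0).
Check: (v - proj_W(v)) · u_2 = 0  (should be 0).
Result: proj_W(v) = (20/13, 0, 8/13, 24/13).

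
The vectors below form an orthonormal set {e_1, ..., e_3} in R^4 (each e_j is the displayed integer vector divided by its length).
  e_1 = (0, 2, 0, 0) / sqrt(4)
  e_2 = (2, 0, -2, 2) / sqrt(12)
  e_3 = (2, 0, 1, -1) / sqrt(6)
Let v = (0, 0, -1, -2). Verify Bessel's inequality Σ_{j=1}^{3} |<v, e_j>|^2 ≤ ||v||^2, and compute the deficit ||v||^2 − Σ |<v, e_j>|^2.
Σ |<v, e_j>|^2 = 1/2; ||v||^2 = 5; deficit = 9/2

Write each e_j = u_j / sqrt(<u_j, u_j>) where u_j is the displayed integer vector. Then <v, e_j> = <v, u_j> / sqrt(<u_j, u_j>), so |<v, e_j>|^2 = <v, u_j>^2 / <u_j, u_j>.
Coefficients: <v, e_1> = 0/sqrt(4), <v, e_2> = -2/sqrt(12), <v, e_3> = 1/sqrt(6).
Square and sum: Σ |<v, e_j>|^2 = 1/2.
Compute ||v||^2 = v·v = 5.
Deficit = 5 − 1/2 = 9/2 ≥ 0, confirming Bessel's inequality. (The deficit equals ||v − Σ <v,e_j> e_j||^2, the squared distance from v to span{e_j}.)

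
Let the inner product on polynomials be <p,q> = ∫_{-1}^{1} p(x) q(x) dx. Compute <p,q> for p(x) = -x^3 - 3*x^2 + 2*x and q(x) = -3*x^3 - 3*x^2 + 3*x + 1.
<p,q> = 20/7

Expand the product: p(x)·q(x) = 3*x^6 + 12*x^5 - 16*x^3 + 3*x^2 + 2*x.
∫_{-1}^{1} of each monomial x^k gives [2/(k+1) if k even, 0 if k odd]. Integrating term-by-term (or equivalently evaluating the antiderivative F(x) = 3*x^7/7 + 2*x^6 - 4*x^4 + x^3 + x^2 at the endpoints):
  F(1) − F(−1) = 3/7 − (-17/7) = 20/7.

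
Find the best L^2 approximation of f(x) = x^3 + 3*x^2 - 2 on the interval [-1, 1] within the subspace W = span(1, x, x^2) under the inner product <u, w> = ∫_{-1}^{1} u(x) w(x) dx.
g(x) = 3*x^2 + 3*x/5 - 2

The best approximation g ∈ W is the orthogonal projection of f onto W. Writing g = a_0 + a_1 x + a_2 x^2, the coefficients solve the normal equations G · a = b where
  G_{ij} = <φ_i, φ_j> and b_i = <f, φ_i>, with φ_0 = 1, φ_1 = x, φ_2 = x^2.
G =
  [2, 0, 2/3]
  [0, 2/3, 0]
  [2/3, 0, 2/5],
b = (-2, 2/5, -2/15).
Solving gives a_0 = -2, a_1 = 3/5, a_2 = 3, so
  g(x) = 3*x^2 + 3*x/5 - 2.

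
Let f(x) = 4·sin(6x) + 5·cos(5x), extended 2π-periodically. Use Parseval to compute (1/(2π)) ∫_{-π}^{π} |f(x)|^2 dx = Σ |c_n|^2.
Σ |c_n|^2 = 41/2

Expand |f|^2 and use orthogonality of {sin(nx), cos(mx)} on [-π, π]:
  ∫_{-π}^{π} sin(nx)^2 dx = π, ∫ cos(mx)^2 dx = π, and cross terms integrate to 0.
So ∫_{-π}^{π} f(x)^2 dx = 4^2 · π + 5^2 · π = (16 + 25)π.
Divide by 2π: (16 + 25)/2 = 41/2.
By Parseval, this equals Σ |c_n|^2.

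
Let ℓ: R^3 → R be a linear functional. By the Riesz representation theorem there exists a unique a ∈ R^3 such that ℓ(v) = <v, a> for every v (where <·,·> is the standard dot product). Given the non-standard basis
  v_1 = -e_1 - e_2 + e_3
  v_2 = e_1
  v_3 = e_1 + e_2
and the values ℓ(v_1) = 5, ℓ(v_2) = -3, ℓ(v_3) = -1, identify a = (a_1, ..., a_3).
a = (-3, 2, 4)

Write a = (a_1, ..., a_3) in the standard basis. For each basis vector v_i, ℓ(v_i) = <v_i, a> is a linear equation in the a_j's. Collect the n equations into a matrix system V a = ℓ, where row i of V is v_i (expressed in the standard basis). Since V is invertible (lower-triangular with 1s on the diagonal, up to permutation), solve by back-substitution:
  V =
[[-1, -1, 1],
 [1, 0, 0],
 [1, 1, 0]]
  V a = (5, -3, -1)
Solving gives a = (-3, 2, 4).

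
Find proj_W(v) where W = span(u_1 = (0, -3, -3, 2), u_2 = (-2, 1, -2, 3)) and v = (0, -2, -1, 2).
proj_W(v) = (-2/21, -5/3, -38/21, 9/7)

Set up U = [u_1 | ... | u_2] ∈ R^(4×2). The projector onto W = col(U) is P = U (U^T U)^(-1) U^T.
Compute U^T U =
  [22, 9]
  [9, 18],
and U^T v = (13, 6).
Solve U^T U · c = U^T v for the coefficients: c = (4/7, 1/21). The projection is proj_W(v) = U c.
Check: (v - proj_W(v)) · u_1 = 0  (should be 0).
Check: (v - proj_W(v)) · u_2 = 0  (should be 0).
Result: proj_W(v) = (-2/21, -5/3, -38/21, 9/7).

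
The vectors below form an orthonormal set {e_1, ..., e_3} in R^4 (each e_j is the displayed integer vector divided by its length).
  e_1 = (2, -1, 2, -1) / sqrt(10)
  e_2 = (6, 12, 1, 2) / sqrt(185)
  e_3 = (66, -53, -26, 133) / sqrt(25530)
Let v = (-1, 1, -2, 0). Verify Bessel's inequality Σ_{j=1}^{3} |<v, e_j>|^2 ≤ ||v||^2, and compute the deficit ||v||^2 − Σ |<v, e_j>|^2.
Σ |<v, e_j>|^2 = 1781/345; ||v||^2 = 6; deficit = 289/345

Write each e_j = u_j / sqrt(<u_j, u_j>) where u_j is the displayed integer vector. Then <v, e_j> = <v, u_j> / sqrt(<u_j, u_j>), so |<v, e_j>|^2 = <v, u_j>^2 / <u_j, u_j>.
Coefficients: <v, e_1> = -7/sqrt(10), <v, e_2> = 4/sqrt(185), <v, e_3> = -67/sqrt(25530).
Square and sum: Σ |<v, e_j>|^2 = 1781/345.
Compute ||v||^2 = v·v = 6.
Deficit = 6 − 1781/345 = 289/345 ≥ 0, confirming Bessel's inequality. (The deficit equals ||v − Σ <v,e_j> e_j||^2, the squared distance from v to span{e_j}.)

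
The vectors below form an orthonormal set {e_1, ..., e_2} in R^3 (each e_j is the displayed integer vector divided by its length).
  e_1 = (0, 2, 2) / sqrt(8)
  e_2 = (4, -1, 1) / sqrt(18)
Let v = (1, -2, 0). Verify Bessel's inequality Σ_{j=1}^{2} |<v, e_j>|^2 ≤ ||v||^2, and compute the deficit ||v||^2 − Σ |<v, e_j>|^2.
Σ |<v, e_j>|^2 = 4; ||v||^2 = 5; deficit = 1

Write each e_j = u_j / sqrt(<u_j, u_j>) where u_j is the displayed integer vector. Then <v, e_j> = <v, u_j> / sqrt(<u_j, u_j>), so |<v, e_j>|^2 = <v, u_j>^2 / <u_j, u_j>.
Coefficients: <v, e_1> = -4/sqrt(8), <v, e_2> = 6/sqrt(18).
Square and sum: Σ |<v, e_j>|^2 = 4.
Compute ||v||^2 = v·v = 5.
Deficit = 5 − 4 = 1 ≥ 0, confirming Bessel's inequality. (The deficit equals ||v − Σ <v,e_j> e_j||^2, the squared distance from v to span{e_j}.)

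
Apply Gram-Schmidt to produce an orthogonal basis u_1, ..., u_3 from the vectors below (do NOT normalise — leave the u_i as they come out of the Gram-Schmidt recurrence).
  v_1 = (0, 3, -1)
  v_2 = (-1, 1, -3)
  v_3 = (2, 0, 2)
Orthogonal basis:
  u_1 = (0, 3, -1)
  u_2 = (-1, -4/5, -12/5)
  u_3 = (40/37, -5/37, -15/37)

Apply the Gram-Schmidt recurrence
  u_1 = v_1
  u_i = v_i − Σ_{j<i} ((v_i · u_j) / (u_j · u_j)) · u_j.

Step by step this gives:
  u_1 = (0, 3, -1)
  u_2 = (-1, -4/5, -12/5)
  u_3 = (40/37, -5/37, -15/37)

Orthogonality check:
  u_2 · u_1 = 0 (should be 0)
  u_3 · u_1 = 0 (should be 0)
  u_3 · u_2 = 0 (should be 0)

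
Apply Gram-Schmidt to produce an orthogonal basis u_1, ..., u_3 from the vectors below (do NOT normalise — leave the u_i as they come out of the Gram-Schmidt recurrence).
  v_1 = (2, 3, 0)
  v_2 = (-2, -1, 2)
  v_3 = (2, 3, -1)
Orthogonal basis:
  u_1 = (2, 3, 0)
  u_2 = (-12/13, 8/13, 2)
  u_3 = (-6/17, 4/17, -4/17)

Apply the Gram-Schmidt recurrence
  u_1 = v_1
  u_i = v_i − Σ_{j<i} ((v_i · u_j) / (u_j · u_j)) · u_j.

Step by step this gives:
  u_1 = (2, 3, 0)
  u_2 = (-12/13, 8/13, 2)
  u_3 = (-6/17, 4/17, -4/17)

Orthogonality check:
  u_2 · u_1 = 0 (should be 0)
  u_3 · u_1 = 0 (should be 0)
  u_3 · u_2 = 0 (should be 0)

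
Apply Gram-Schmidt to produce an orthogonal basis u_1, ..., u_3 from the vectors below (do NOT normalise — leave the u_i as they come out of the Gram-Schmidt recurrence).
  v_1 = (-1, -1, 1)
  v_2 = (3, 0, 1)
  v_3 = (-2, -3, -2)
Orthogonal basis:
  u_1 = (-1, -1, 1)
  u_2 = (7/3, -2/3, 5/3)
  u_3 = (8/13, -32/13, -24/13)

Apply the Gram-Schmidt recurrence
  u_1 = v_1
  u_i = v_i − Σ_{j<i} ((v_i · u_j) / (u_j · u_j)) · u_j.

Step by step this gives:
  u_1 = (-1, -1, 1)
  u_2 = (7/3, -2/3, 5/3)
  u_3 = (8/13, -32/13, -24/13)

Orthogonality check:
  u_2 · u_1 = 0 (should be 0)
  u_3 · u_1 = 0 (should be 0)
  u_3 · u_2 = 0 (should be 0)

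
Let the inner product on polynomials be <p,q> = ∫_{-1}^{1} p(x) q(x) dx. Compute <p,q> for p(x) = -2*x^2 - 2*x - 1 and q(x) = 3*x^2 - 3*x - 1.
<p,q> = 44/15

Expand the product: p(x)·q(x) = -6*x^4 + 5*x^2 + 5*x + 1.
∫_{-1}^{1} of each monomial x^k gives [2/(k+1) if k even, 0 if k odd]. Integrating term-by-term (or equivalently evaluating the antiderivative F(x) = -6*x^5/5 + 5*x^3/3 + 5*x^2/2 + x at the endpoints):
  F(1) − F(−1) = 119/30 − (31/30) = 44/15.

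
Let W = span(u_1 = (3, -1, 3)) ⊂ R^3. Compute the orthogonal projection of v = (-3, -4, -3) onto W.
proj_W(v) = (-42/19, 14/19, -42/19)

Set up U = [u_1 | ... | u_1] ∈ R^(3×1). The projector onto W = col(U) is P = U (U^T U)^(-1) U^T.
Compute U^T U =
  [19],
and U^T v = (-14).
Solve U^T U · c = U^T v for the coefficients: c = (-14/19). The projection is proj_W(v) = U c.
Check: (v - proj_W(v)) · u_1 = 0  (should be 0).
Result: proj_W(v) = (-42/19, 14/19, -42/19).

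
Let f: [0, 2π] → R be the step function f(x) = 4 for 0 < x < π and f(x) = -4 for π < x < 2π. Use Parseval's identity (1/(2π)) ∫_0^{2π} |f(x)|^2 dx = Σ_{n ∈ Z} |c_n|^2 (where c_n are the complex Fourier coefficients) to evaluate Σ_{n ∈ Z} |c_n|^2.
Σ |c_n|^2 = 16

Parseval equates the L^2 energy of f (normalised by 1/(2π)) with the ℓ^2 sum of its Fourier coefficients: (1/(2π)) ∫_0^{2π} |f|^2 = Σ |c_n|^2.
Compute the left side: (1/(2π)) [∫_0^π 4^2 dx + ∫_π^{2π} (-4)^2 dx] = (1/(2π)) · (16π + 16π) = (16 + 16)/2 = 16.
So Σ_{n ∈ Z} |c_n|^2 = 16.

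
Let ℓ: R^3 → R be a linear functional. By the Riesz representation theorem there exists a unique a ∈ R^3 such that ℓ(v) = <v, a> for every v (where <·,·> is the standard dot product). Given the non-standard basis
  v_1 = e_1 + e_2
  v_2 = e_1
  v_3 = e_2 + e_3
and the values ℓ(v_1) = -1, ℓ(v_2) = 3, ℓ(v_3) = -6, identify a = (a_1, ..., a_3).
a = (3, -4, -2)

Write a = (a_1, ..., a_3) in the standard basis. For each basis vector v_i, ℓ(v_i) = <v_i, a> is a linear equation in the a_j's. Collect the n equations into a matrix system V a = ℓ, where row i of V is v_i (expressed in the standard basis). Since V is invertible (lower-triangular with 1s on the diagonal, up to permutation), solve by back-substitution:
  V =
[[1, 1, 0],
 [1, 0, 0],
 [0, 1, 1]]
  V a = (-1, 3, -6)
Solving gives a = (3, -4, -2).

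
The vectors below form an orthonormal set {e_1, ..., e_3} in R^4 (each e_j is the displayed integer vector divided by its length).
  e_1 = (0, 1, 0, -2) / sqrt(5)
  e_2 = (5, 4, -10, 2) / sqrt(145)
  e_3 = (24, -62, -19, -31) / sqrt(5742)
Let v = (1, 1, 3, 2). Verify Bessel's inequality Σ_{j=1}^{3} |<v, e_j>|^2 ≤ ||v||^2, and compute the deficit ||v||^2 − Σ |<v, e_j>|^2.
Σ |<v, e_j>|^2 = 1601/198; ||v||^2 = 15; deficit = 1369/198

Write each e_j = u_j / sqrt(<u_j, u_j>) where u_j is the displayed integer vector. Then <v, e_j> = <v, u_j> / sqrt(<u_j, u_j>), so |<v, e_j>|^2 = <v, u_j>^2 / <u_j, u_j>.
Coefficients: <v, e_1> = -3/sqrt(5), <v, e_2> = -17/sqrt(145), <v, e_3> = -157/sqrt(5742).
Square and sum: Σ |<v, e_j>|^2 = 1601/198.
Compute ||v||^2 = v·v = 15.
Deficit = 15 − 1601/198 = 1369/198 ≥ 0, confirming Bessel's inequality. (The deficit equals ||v − Σ <v,e_j> e_j||^2, the squared distance from v to span{e_j}.)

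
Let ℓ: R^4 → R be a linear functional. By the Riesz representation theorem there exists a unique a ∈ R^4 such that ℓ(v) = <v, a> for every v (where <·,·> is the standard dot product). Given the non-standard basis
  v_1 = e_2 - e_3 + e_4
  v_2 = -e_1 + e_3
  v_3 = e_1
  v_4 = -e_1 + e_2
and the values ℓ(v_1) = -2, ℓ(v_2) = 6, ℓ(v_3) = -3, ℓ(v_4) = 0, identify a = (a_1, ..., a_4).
a = (-3, -3, 3, 4)

Write a = (a_1, ..., a_4) in the standard basis. For each basis vector v_i, ℓ(v_i) = <v_i, a> is a linear equation in the a_j's. Collect the n equations into a matrix system V a = ℓ, where row i of V is v_i (expressed in the standard basis). Since V is invertible (lower-triangular with 1s on the diagonal, up to permutation), solve by back-substitution:
  V =
[[0, 1, -1, 1],
 [-1, 0, 1, 0],
 [1, 0, 0, 0],
 [-1, 1, 0, 0]]
  V a = (-2, 6, -3, 0)
Solving gives a = (-3, -3, 3, 4).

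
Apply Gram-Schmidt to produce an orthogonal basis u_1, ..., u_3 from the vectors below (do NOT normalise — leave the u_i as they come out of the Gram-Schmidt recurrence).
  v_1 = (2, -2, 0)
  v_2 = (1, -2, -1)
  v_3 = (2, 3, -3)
Orthogonal basis:
  u_1 = (2, -2, 0)
  u_2 = (-1/2, -1/2, -1)
  u_3 = (8/3, 8/3, -8/3)

Apply the Gram-Schmidt recurrence
  u_1 = v_1
  u_i = v_i − Σ_{j<i} ((v_i · u_j) / (u_j · u_j)) · u_j.

Step by step this gives:
  u_1 = (2, -2, 0)
  u_2 = (-1/2, -1/2, -1)
  u_3 = (8/3, 8/3, -8/3)

Orthogonality check:
  u_2 · u_1 = 0 (should be 0)
  u_3 · u_1 = 0 (should be 0)
  u_3 · u_2 = 0 (should be 0)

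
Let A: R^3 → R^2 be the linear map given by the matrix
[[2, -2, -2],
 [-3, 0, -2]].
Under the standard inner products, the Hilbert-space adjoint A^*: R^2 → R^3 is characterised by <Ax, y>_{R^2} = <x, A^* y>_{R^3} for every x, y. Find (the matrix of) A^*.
A^* = A^T =
[[2, -3],
 [-2, 0],
 [-2, -2]]

For real matrices with standard dot products, the defining identity <Ax, y> = <x, A^* y> gives (Ax)^T y = x^T (A^*) y, i.e. x^T A^T y = x^T (A^*) y. Since this holds for all x, y, we must have A^* = A^T. Therefore
A^* =
[[2, -3],
 [-2, 0],
 [-2, -2]].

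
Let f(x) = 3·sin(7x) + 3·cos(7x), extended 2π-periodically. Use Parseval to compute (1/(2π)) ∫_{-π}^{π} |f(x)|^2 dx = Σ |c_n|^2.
Σ |c_n|^2 = 9

Expand |f|^2 and use orthogonality of {sin(nx), cos(mx)} on [-π, π]:
  ∫_{-π}^{π} sin(nx)^2 dx = π, ∫ cos(mx)^2 dx = π, and cross terms integrate to 0.
So ∫_{-π}^{π} f(x)^2 dx = 3^2 · π + 3^2 · π = (9 + 9)π.
Divide by 2π: (9 + 9)/2 = 9.
By Parseval, this equals Σ |c_n|^2.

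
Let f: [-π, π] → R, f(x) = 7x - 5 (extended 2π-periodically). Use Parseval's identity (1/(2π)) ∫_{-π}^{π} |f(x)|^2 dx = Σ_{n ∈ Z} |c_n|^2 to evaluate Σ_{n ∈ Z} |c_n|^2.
Σ |c_n|^2 = 49π^2/3 + 25

Expand and integrate term by term over [-π, π]:
  ∫ (7x)^2 dx = 49·(2π^3/3); ∫ 2·7·(-5)·x dx = 0 (odd integrand); ∫ (-5)^2 dx = 25·2π.
So (1/(2π)) ∫_{-π}^{π} (7x - 5)^2 dx = 49π^2/3 + 25 = 49π^2/3 + 25.
Parseval ⇒ Σ |c_n|^2 = 49π^2/3 + 25.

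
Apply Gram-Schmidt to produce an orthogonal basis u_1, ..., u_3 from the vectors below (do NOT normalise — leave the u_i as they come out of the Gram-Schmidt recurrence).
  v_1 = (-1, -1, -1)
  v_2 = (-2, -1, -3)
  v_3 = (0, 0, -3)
Orthogonal basis:
  u_1 = (-1, -1, -1)
  u_2 = (0, 1, -1)
  u_3 = (1, -1/2, -1/2)

Apply the Gram-Schmidt recurrence
  u_1 = v_1
  u_i = v_i − Σ_{j<i} ((v_i · u_j) / (u_j · u_j)) · u_j.

Step by step this gives:
  u_1 = (-1, -1, -1)
  u_2 = (0, 1, -1)
  u_3 = (1, -1/2, -1/2)

Orthogonality check:
  u_2 · u_1 = 0 (should be 0)
  u_3 · u_1 = 0 (should be 0)
  u_3 · u_2 = 0 (should be 0)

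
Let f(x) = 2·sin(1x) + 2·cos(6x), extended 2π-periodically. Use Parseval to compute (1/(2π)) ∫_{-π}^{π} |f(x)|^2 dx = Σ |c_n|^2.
Σ |c_n|^2 = 4

Expand |f|^2 and use orthogonality of {sin(nx), cos(mx)} on [-π, π]:
  ∫_{-π}^{π} sin(nx)^2 dx = π, ∫ cos(mx)^2 dx = π, and cross terms integrate to 0.
So ∫_{-π}^{π} f(x)^2 dx = 2^2 · π + 2^2 · π = (4 + 4)π.
Divide by 2π: (4 + 4)/2 = 4.
By Parseval, this equals Σ |c_n|^2.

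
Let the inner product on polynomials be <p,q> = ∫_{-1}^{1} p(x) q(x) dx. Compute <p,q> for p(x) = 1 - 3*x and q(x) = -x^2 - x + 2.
<p,q> = 16/3

Expand the product: p(x)·q(x) = 3*x^3 + 2*x^2 - 7*x + 2.
∫_{-1}^{1} of each monomial x^k gives [2/(k+1) if k even, 0 if k odd]. Integrating term-by-term (or equivalently evaluating the antiderivative F(x) = 3*x^4/4 + 2*x^3/3 - 7*x^2/2 + 2*x at the endpoints):
  F(1) − F(−1) = -1/12 − (-65/12) = 16/3.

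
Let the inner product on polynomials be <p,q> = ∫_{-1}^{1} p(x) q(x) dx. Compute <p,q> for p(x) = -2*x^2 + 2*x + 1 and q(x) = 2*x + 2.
<p,q> = 4

Expand the product: p(x)·q(x) = -4*x^3 + 6*x + 2.
∫_{-1}^{1} of each monomial x^k gives [2/(k+1) if k even, 0 if k odd]. Integrating term-by-term (or equivalently evaluating the antiderivative F(x) = -x^4 + 3*x^2 + 2*x at the endpoints):
  F(1) − F(−1) = 4 − (0) = 4.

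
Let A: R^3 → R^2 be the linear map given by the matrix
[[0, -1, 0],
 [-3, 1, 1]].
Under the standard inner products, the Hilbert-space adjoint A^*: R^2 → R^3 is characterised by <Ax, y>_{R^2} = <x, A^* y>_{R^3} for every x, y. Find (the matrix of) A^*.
A^* = A^T =
[[0, -3],
 [-1, 1],
 [0, 1]]

For real matrices with standard dot products, the defining identity <Ax, y> = <x, A^* y> gives (Ax)^T y = x^T (A^*) y, i.e. x^T A^T y = x^T (A^*) y. Since this holds for all x, y, we must have A^* = A^T. Therefore
A^* =
[[0, -3],
 [-1, 1],
 [0, 1]].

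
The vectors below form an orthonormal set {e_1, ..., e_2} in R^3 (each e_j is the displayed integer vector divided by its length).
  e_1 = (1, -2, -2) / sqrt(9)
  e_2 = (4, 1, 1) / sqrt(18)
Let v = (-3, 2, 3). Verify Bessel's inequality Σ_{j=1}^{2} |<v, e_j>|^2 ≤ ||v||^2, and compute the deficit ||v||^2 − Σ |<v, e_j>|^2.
Σ |<v, e_j>|^2 = 43/2; ||v||^2 = 22; deficit = 1/2

Write each e_j = u_j / sqrt(<u_j, u_j>) where u_j is the displayed integer vector. Then <v, e_j> = <v, u_j> / sqrt(<u_j, u_j>), so |<v, e_j>|^2 = <v, u_j>^2 / <u_j, u_j>.
Coefficients: <v, e_1> = -13/sqrt(9), <v, e_2> = -7/sqrt(18).
Square and sum: Σ |<v, e_j>|^2 = 43/2.
Compute ||v||^2 = v·v = 22.
Deficit = 22 − 43/2 = 1/2 ≥ 0, confirming Bessel's inequality. (The deficit equals ||v − Σ <v,e_j> e_j||^2, the squared distance from v to span{e_j}.)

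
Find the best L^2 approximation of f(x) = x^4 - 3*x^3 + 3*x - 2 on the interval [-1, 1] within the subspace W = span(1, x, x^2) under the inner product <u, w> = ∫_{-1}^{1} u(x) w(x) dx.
g(x) = 6*x^2/7 + 6*x/5 - 73/35

The best approximation g ∈ W is the orthogonal projection of f onto W. Writing g = a_0 + a_1 x + a_2 x^2, the coefficients solve the normal equations G · a = b where
  G_{ij} = <φ_i, φ_j> and b_i = <f, φ_i>, with φ_0 = 1, φ_1 = x, φ_2 = x^2.
G =
  [2, 0, 2/3]
  [0, 2/3, 0]
  [2/3, 0, 2/5],
b = (-18/5, 4/5, -22/21).
Solving gives a_0 = -73/35, a_1 = 6/5, a_2 = 6/7, so
  g(x) = 6*x^2/7 + 6*x/5 - 73/35.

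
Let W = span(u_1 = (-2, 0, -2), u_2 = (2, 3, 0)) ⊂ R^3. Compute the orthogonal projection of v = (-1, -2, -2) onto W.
proj_W(v) = (-43/22, -15/11, -23/22)

Set up U = [u_1 | ... | u_2] ∈ R^(3×2). The projector onto W = col(U) is P = U (U^T U)^(-1) U^T.
Compute U^T U =
  [8, -4]
  [-4, 13],
and U^T v = (6, -8).
Solve U^T U · c = U^T v for the coefficients: c = (23/44, -5/11). The projection is proj_W(v) = U c.
Check: (v - proj_W(v)) · u_1 = 0  (should be 0).
Check: (v - proj_W(v)) · u_2 = 0  (should be 0).
Result: proj_W(v) = (-43/22, -15/11, -23/22).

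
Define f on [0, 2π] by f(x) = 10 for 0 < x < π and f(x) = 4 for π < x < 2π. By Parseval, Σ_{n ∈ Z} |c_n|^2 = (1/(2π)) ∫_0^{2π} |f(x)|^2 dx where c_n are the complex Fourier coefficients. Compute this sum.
Σ |c_n|^2 = 58

Parseval equates the L^2 energy of f (normalised by 1/(2π)) with the ℓ^2 sum of its Fourier coefficients: (1/(2π)) ∫_0^{2π} |f|^2 = Σ |c_n|^2.
Compute the left side: (1/(2π)) [∫_0^π 10^2 dx + ∫_π^{2π} 4^2 dx] = (1/(2π)) · (100π + 16π) = (100 + 16)/2 = 58.
So Σ_{n ∈ Z} |c_n|^2 = 58.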